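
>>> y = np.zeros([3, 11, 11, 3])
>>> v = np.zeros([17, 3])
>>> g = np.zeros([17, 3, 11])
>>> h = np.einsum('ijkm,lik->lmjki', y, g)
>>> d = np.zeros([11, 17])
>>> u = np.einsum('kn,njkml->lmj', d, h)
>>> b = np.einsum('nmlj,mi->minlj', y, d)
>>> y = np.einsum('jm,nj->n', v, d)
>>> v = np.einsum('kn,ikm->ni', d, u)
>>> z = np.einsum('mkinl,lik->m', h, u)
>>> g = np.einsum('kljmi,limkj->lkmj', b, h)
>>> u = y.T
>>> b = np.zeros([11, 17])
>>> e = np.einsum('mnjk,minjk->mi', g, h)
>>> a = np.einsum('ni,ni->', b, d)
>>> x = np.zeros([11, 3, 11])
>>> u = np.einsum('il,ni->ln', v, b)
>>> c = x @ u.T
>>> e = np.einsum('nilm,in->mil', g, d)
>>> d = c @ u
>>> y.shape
(11,)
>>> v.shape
(17, 3)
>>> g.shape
(17, 11, 11, 3)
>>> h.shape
(17, 3, 11, 11, 3)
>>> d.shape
(11, 3, 11)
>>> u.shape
(3, 11)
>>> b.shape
(11, 17)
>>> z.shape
(17,)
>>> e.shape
(3, 11, 11)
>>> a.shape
()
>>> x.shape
(11, 3, 11)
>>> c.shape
(11, 3, 3)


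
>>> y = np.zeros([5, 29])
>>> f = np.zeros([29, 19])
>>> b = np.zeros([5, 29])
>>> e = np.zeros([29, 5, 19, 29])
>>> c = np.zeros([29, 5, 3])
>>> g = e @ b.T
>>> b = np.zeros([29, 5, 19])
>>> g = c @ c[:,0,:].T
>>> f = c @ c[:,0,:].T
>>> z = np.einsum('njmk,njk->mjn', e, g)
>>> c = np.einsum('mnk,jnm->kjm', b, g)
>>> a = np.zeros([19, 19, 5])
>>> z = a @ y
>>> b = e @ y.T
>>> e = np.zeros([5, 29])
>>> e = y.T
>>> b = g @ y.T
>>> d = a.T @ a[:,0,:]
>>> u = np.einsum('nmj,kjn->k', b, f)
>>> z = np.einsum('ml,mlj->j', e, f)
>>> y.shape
(5, 29)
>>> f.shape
(29, 5, 29)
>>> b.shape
(29, 5, 5)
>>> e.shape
(29, 5)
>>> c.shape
(19, 29, 29)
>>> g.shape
(29, 5, 29)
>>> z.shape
(29,)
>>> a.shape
(19, 19, 5)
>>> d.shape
(5, 19, 5)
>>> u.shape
(29,)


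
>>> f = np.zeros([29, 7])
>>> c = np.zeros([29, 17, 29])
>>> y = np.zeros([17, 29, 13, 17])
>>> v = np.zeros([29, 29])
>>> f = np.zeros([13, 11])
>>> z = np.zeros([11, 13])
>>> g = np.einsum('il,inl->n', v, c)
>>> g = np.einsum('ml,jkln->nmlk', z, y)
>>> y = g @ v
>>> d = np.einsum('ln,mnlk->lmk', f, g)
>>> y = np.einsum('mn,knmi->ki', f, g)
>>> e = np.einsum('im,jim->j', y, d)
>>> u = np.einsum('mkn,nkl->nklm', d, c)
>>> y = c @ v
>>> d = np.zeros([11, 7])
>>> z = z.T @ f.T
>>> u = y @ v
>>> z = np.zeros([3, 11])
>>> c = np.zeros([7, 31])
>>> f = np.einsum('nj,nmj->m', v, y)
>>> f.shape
(17,)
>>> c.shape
(7, 31)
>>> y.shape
(29, 17, 29)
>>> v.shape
(29, 29)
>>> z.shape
(3, 11)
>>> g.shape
(17, 11, 13, 29)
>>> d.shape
(11, 7)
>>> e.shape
(13,)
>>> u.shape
(29, 17, 29)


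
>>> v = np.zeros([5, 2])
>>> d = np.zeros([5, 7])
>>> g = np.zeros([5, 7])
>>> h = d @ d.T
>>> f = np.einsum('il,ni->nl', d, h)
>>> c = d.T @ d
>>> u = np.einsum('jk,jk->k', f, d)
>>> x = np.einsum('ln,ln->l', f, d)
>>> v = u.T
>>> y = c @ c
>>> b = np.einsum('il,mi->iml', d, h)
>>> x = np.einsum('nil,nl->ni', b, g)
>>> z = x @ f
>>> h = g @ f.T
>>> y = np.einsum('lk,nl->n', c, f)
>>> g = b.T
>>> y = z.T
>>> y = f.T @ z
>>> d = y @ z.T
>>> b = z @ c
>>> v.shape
(7,)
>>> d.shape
(7, 5)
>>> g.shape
(7, 5, 5)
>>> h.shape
(5, 5)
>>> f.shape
(5, 7)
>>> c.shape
(7, 7)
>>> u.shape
(7,)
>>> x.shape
(5, 5)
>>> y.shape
(7, 7)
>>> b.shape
(5, 7)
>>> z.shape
(5, 7)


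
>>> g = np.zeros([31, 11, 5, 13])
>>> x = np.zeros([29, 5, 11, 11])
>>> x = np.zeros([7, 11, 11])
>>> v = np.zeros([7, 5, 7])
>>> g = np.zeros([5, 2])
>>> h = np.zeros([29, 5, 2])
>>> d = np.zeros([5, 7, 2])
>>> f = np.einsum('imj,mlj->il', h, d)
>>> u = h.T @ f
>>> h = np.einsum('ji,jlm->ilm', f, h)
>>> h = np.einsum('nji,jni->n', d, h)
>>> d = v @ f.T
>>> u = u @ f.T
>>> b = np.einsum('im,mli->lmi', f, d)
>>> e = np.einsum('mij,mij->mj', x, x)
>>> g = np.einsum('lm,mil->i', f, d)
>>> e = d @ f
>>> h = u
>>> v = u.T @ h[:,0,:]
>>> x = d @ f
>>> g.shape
(5,)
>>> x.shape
(7, 5, 7)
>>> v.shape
(29, 5, 29)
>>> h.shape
(2, 5, 29)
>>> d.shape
(7, 5, 29)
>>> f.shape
(29, 7)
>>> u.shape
(2, 5, 29)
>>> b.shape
(5, 7, 29)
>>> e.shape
(7, 5, 7)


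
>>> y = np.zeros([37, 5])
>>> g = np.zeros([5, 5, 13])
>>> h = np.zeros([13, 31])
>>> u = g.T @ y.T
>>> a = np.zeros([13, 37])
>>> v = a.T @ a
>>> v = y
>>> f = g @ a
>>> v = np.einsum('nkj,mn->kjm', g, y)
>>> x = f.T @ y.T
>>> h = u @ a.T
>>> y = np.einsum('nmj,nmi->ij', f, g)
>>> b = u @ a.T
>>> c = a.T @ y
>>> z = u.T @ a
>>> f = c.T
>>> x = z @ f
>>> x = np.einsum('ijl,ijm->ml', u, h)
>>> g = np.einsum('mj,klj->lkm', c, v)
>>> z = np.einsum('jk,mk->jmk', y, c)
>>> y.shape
(13, 37)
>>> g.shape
(13, 5, 37)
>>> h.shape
(13, 5, 13)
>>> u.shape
(13, 5, 37)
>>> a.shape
(13, 37)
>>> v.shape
(5, 13, 37)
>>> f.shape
(37, 37)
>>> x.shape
(13, 37)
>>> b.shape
(13, 5, 13)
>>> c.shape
(37, 37)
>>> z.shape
(13, 37, 37)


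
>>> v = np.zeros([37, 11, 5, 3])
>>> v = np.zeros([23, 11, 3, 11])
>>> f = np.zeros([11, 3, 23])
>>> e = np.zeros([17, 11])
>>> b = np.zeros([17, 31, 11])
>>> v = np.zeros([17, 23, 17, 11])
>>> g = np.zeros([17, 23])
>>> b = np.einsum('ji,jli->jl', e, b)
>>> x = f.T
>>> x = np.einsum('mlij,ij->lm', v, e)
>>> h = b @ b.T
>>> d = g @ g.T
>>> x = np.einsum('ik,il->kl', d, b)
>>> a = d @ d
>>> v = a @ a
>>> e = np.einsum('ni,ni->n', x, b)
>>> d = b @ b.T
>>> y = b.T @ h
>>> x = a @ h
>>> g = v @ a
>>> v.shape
(17, 17)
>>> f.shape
(11, 3, 23)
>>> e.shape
(17,)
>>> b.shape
(17, 31)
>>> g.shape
(17, 17)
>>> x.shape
(17, 17)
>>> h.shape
(17, 17)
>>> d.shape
(17, 17)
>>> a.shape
(17, 17)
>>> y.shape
(31, 17)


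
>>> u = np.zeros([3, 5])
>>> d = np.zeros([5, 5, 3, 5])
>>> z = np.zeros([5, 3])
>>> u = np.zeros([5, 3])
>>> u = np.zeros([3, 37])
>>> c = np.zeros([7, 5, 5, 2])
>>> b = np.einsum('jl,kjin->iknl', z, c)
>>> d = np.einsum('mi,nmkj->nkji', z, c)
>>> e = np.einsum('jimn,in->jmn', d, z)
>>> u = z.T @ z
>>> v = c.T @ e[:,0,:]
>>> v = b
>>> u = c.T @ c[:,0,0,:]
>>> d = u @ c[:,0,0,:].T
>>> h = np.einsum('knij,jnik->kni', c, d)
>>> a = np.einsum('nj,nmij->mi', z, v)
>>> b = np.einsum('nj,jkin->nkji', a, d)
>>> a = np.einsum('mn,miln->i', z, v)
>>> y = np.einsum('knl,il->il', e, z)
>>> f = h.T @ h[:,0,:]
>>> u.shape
(2, 5, 5, 2)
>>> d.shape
(2, 5, 5, 7)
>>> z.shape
(5, 3)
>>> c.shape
(7, 5, 5, 2)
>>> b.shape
(7, 5, 2, 5)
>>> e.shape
(7, 2, 3)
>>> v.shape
(5, 7, 2, 3)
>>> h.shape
(7, 5, 5)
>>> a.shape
(7,)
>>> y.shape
(5, 3)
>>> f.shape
(5, 5, 5)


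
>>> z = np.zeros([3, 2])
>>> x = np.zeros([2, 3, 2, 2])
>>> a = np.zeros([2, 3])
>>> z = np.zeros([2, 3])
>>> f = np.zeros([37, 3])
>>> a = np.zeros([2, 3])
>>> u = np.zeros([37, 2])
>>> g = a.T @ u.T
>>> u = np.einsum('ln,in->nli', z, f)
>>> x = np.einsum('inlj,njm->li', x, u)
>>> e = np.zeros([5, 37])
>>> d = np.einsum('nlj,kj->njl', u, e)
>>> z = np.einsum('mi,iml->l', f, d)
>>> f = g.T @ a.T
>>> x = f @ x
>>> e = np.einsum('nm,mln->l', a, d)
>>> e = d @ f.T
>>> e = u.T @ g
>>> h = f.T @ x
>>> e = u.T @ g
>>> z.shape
(2,)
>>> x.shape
(37, 2)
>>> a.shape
(2, 3)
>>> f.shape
(37, 2)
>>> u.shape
(3, 2, 37)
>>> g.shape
(3, 37)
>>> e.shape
(37, 2, 37)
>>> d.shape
(3, 37, 2)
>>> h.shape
(2, 2)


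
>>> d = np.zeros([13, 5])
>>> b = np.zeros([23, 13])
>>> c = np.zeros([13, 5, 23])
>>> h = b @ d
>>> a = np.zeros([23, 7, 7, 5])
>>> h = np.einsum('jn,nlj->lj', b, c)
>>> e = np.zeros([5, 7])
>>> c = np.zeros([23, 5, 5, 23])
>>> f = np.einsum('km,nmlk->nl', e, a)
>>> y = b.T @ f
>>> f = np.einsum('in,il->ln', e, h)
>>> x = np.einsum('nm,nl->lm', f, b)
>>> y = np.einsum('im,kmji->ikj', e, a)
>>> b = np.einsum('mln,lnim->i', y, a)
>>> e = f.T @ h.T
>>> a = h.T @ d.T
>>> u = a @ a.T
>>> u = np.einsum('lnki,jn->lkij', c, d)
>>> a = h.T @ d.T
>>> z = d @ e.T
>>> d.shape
(13, 5)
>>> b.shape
(7,)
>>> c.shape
(23, 5, 5, 23)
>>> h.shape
(5, 23)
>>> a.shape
(23, 13)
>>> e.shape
(7, 5)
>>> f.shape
(23, 7)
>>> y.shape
(5, 23, 7)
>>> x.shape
(13, 7)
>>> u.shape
(23, 5, 23, 13)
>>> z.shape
(13, 7)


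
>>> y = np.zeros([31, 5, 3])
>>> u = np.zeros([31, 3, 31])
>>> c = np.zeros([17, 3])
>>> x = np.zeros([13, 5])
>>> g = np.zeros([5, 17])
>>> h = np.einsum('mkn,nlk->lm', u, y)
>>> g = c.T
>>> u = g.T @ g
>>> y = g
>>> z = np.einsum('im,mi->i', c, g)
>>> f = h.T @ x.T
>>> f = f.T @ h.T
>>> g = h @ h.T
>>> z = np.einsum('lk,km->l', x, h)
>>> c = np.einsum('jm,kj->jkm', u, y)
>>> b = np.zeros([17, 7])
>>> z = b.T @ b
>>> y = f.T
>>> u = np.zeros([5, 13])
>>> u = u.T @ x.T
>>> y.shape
(5, 13)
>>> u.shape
(13, 13)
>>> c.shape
(17, 3, 17)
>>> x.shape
(13, 5)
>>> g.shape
(5, 5)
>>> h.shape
(5, 31)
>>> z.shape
(7, 7)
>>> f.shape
(13, 5)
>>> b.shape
(17, 7)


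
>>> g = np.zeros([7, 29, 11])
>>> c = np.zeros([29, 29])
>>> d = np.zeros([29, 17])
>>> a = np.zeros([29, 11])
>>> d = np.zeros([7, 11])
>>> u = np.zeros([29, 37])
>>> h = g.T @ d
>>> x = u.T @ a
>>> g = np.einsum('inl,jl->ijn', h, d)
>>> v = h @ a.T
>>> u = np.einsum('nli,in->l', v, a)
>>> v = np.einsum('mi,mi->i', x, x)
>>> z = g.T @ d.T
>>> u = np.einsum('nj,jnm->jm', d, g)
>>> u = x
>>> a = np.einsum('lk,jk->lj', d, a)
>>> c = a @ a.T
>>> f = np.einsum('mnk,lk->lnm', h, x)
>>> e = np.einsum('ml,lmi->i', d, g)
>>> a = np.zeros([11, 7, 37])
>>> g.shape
(11, 7, 29)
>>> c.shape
(7, 7)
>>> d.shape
(7, 11)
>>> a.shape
(11, 7, 37)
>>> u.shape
(37, 11)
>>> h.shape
(11, 29, 11)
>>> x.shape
(37, 11)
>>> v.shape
(11,)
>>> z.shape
(29, 7, 7)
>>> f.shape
(37, 29, 11)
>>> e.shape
(29,)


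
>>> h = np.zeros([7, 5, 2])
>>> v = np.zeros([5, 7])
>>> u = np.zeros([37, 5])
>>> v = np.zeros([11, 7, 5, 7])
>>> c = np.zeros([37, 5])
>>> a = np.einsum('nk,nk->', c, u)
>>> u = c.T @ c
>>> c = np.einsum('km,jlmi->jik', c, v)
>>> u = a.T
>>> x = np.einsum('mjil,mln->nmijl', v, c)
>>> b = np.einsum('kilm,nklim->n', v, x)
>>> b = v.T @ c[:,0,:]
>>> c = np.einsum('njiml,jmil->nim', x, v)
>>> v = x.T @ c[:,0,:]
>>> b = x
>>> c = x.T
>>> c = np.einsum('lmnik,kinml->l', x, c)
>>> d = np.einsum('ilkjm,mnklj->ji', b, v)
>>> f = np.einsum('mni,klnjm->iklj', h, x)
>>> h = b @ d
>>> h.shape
(37, 11, 5, 7, 37)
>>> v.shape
(7, 7, 5, 11, 7)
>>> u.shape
()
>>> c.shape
(37,)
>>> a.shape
()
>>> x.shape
(37, 11, 5, 7, 7)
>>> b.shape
(37, 11, 5, 7, 7)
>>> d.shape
(7, 37)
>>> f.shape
(2, 37, 11, 7)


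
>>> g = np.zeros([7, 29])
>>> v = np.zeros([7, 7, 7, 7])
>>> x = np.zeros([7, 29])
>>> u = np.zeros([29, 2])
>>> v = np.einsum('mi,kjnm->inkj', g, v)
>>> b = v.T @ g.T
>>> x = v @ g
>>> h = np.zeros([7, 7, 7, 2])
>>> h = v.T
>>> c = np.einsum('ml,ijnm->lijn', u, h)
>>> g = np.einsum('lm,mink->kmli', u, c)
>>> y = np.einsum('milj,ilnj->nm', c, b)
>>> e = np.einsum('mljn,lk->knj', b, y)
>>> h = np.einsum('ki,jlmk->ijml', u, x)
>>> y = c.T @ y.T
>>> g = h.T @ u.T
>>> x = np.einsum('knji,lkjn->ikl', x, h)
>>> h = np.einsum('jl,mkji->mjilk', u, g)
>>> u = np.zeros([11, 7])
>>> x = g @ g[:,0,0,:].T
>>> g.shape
(7, 7, 29, 29)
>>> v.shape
(29, 7, 7, 7)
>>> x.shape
(7, 7, 29, 7)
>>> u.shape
(11, 7)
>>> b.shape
(7, 7, 7, 7)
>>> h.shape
(7, 29, 29, 2, 7)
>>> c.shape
(2, 7, 7, 7)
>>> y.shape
(7, 7, 7, 7)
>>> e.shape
(2, 7, 7)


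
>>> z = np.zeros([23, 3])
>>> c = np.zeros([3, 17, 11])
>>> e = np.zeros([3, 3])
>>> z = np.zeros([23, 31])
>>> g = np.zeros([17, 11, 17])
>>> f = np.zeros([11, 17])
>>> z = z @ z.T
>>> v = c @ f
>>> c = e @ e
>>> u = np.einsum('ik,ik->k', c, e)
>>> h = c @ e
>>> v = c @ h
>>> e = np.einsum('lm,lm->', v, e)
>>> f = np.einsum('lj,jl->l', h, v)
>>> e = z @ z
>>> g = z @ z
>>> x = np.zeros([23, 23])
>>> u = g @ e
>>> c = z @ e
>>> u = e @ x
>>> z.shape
(23, 23)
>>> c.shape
(23, 23)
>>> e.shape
(23, 23)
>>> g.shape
(23, 23)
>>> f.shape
(3,)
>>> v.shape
(3, 3)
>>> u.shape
(23, 23)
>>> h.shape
(3, 3)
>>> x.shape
(23, 23)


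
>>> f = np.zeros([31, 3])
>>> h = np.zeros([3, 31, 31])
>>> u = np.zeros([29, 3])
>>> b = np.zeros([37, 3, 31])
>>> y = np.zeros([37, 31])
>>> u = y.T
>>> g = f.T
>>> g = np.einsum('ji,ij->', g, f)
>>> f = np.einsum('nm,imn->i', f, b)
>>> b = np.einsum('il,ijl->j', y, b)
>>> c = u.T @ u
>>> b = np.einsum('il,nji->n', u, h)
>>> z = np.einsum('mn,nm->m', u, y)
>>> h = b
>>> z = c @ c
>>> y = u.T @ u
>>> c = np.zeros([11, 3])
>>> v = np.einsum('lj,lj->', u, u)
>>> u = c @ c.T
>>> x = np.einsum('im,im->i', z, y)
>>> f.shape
(37,)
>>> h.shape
(3,)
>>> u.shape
(11, 11)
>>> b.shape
(3,)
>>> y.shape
(37, 37)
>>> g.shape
()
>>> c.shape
(11, 3)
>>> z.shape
(37, 37)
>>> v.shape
()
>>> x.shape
(37,)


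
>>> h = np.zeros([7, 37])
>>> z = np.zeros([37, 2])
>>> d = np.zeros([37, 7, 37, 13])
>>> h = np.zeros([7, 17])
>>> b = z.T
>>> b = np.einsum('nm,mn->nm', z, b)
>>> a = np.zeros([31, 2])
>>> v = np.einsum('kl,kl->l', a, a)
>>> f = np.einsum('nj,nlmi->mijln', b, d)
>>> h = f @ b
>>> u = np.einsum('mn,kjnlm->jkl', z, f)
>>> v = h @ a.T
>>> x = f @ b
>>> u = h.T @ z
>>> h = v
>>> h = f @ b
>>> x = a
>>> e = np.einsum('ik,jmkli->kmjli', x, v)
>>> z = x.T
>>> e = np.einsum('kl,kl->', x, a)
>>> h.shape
(37, 13, 2, 7, 2)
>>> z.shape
(2, 31)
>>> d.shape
(37, 7, 37, 13)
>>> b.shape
(37, 2)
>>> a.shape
(31, 2)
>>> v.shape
(37, 13, 2, 7, 31)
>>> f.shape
(37, 13, 2, 7, 37)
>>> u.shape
(2, 7, 2, 13, 2)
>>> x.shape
(31, 2)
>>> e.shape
()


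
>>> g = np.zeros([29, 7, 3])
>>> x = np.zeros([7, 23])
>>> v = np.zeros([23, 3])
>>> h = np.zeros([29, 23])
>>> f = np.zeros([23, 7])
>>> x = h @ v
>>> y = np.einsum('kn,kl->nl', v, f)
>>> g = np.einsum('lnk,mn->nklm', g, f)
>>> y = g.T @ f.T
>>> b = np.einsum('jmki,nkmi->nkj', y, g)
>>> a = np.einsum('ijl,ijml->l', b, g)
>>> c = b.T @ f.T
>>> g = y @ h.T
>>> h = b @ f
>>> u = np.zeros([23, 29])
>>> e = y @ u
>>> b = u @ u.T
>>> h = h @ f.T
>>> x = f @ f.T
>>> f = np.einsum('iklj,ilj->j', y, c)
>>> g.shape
(23, 29, 3, 29)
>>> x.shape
(23, 23)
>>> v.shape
(23, 3)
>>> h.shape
(7, 3, 23)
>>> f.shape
(23,)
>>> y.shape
(23, 29, 3, 23)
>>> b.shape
(23, 23)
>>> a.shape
(23,)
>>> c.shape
(23, 3, 23)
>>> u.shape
(23, 29)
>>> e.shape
(23, 29, 3, 29)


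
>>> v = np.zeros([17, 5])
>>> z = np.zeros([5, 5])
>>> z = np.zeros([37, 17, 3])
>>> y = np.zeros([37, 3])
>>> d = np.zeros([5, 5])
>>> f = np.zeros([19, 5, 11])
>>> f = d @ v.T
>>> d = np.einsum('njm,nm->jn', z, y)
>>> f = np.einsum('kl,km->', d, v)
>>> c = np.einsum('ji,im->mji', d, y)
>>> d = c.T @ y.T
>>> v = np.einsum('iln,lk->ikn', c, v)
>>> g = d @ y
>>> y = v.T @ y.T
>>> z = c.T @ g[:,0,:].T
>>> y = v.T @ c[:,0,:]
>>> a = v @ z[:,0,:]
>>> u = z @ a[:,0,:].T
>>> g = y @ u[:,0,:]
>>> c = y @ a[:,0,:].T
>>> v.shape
(3, 5, 37)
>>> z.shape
(37, 17, 37)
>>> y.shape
(37, 5, 37)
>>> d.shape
(37, 17, 37)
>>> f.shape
()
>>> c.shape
(37, 5, 3)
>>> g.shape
(37, 5, 3)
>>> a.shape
(3, 5, 37)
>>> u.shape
(37, 17, 3)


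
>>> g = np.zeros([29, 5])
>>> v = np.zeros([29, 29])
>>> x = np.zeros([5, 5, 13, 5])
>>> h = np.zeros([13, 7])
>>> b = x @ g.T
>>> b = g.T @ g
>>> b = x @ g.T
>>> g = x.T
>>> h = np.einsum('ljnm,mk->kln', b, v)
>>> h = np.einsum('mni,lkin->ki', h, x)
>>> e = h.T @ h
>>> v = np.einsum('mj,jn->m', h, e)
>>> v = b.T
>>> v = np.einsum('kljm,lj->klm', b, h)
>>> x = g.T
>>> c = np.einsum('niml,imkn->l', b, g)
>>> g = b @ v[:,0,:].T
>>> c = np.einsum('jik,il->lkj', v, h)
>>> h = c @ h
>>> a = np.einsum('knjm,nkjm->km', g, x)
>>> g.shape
(5, 5, 13, 5)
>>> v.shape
(5, 5, 29)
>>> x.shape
(5, 5, 13, 5)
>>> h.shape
(13, 29, 13)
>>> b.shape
(5, 5, 13, 29)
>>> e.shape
(13, 13)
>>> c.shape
(13, 29, 5)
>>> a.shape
(5, 5)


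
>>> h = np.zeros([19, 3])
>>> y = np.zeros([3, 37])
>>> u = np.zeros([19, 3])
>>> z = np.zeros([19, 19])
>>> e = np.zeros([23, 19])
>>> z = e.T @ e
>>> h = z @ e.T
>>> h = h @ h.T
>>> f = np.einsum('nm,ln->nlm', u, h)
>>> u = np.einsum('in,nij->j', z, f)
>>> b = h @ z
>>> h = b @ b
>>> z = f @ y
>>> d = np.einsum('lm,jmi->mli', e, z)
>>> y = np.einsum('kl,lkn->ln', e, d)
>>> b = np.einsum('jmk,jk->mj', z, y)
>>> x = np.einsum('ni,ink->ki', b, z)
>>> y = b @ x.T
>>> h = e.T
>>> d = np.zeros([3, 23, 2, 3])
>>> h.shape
(19, 23)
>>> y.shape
(19, 37)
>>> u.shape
(3,)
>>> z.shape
(19, 19, 37)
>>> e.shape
(23, 19)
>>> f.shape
(19, 19, 3)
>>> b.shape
(19, 19)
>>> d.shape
(3, 23, 2, 3)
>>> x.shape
(37, 19)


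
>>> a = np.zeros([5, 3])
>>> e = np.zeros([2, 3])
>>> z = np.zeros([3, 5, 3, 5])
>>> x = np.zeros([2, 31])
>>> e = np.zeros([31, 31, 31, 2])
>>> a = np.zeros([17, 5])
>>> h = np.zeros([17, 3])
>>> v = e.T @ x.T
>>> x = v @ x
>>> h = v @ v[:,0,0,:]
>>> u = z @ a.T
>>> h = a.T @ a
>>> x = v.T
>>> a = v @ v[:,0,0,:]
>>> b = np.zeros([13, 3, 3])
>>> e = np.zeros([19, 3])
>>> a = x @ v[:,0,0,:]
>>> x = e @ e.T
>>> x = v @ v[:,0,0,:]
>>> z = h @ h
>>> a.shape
(2, 31, 31, 2)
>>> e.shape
(19, 3)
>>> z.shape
(5, 5)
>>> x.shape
(2, 31, 31, 2)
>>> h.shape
(5, 5)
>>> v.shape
(2, 31, 31, 2)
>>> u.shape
(3, 5, 3, 17)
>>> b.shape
(13, 3, 3)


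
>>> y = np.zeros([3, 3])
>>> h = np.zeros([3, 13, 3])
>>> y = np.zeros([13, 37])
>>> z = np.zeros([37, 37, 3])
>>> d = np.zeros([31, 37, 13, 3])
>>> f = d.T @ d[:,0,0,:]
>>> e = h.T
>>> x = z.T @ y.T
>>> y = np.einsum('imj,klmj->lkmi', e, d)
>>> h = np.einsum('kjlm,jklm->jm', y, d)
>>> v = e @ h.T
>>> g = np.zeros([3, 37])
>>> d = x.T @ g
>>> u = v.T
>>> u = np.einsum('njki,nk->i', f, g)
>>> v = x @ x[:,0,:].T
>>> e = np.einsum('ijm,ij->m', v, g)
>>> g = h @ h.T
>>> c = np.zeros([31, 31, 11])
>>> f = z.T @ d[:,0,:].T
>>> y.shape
(37, 31, 13, 3)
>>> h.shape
(31, 3)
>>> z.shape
(37, 37, 3)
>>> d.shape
(13, 37, 37)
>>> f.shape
(3, 37, 13)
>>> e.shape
(3,)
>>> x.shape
(3, 37, 13)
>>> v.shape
(3, 37, 3)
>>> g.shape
(31, 31)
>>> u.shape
(3,)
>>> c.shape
(31, 31, 11)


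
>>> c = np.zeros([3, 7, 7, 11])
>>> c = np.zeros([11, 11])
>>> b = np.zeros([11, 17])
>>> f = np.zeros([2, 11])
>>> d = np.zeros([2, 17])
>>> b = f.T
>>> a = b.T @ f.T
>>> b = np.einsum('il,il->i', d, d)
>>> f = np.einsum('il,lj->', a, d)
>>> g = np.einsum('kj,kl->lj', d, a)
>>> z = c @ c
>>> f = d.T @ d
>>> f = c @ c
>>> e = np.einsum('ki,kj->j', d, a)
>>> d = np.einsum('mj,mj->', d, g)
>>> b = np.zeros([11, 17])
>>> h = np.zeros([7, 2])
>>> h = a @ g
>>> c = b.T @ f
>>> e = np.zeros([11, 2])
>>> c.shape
(17, 11)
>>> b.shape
(11, 17)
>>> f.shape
(11, 11)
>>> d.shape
()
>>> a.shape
(2, 2)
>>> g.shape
(2, 17)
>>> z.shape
(11, 11)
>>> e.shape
(11, 2)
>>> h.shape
(2, 17)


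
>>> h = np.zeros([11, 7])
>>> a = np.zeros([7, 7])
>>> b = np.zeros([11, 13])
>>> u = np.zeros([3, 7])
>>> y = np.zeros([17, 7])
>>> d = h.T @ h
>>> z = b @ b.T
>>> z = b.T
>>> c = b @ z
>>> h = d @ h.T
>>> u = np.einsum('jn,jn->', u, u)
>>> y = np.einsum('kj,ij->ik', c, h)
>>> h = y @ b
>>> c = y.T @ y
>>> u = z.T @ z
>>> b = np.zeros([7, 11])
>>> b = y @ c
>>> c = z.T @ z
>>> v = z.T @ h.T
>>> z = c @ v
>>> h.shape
(7, 13)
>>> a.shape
(7, 7)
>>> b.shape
(7, 11)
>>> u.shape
(11, 11)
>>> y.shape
(7, 11)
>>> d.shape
(7, 7)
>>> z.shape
(11, 7)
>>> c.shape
(11, 11)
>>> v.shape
(11, 7)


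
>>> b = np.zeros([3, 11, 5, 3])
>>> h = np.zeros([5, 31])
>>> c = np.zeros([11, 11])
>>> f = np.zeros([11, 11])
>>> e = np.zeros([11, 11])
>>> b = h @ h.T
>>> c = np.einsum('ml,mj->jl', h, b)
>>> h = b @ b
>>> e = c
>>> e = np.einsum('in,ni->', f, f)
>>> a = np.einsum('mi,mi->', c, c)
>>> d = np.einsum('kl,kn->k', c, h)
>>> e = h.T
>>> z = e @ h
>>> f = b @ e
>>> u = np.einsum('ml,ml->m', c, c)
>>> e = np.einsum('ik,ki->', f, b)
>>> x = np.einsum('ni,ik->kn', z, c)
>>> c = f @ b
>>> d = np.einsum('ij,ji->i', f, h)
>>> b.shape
(5, 5)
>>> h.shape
(5, 5)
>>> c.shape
(5, 5)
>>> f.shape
(5, 5)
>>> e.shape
()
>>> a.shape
()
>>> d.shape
(5,)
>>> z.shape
(5, 5)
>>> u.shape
(5,)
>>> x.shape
(31, 5)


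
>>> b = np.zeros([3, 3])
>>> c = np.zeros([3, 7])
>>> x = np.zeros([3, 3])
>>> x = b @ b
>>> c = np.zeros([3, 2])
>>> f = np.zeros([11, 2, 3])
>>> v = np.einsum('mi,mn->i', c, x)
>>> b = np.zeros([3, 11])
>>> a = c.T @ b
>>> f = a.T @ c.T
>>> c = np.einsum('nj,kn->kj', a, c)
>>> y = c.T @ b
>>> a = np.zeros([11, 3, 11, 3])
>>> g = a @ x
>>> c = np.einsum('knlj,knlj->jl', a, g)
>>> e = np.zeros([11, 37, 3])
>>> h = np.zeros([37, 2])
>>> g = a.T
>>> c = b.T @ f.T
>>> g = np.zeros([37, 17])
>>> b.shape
(3, 11)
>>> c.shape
(11, 11)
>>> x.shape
(3, 3)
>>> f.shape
(11, 3)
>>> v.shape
(2,)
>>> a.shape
(11, 3, 11, 3)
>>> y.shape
(11, 11)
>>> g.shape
(37, 17)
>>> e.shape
(11, 37, 3)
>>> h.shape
(37, 2)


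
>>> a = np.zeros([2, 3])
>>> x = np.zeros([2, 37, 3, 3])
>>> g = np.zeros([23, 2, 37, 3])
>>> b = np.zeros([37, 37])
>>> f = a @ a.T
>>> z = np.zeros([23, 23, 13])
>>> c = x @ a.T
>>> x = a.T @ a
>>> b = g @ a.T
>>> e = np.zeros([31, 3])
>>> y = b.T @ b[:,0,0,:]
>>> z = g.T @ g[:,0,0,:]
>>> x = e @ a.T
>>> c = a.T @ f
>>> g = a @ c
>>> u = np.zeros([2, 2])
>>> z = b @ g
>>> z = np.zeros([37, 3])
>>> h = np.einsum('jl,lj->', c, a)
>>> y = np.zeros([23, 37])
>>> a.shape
(2, 3)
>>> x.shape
(31, 2)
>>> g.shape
(2, 2)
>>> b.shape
(23, 2, 37, 2)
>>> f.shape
(2, 2)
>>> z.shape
(37, 3)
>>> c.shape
(3, 2)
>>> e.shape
(31, 3)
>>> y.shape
(23, 37)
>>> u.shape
(2, 2)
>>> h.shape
()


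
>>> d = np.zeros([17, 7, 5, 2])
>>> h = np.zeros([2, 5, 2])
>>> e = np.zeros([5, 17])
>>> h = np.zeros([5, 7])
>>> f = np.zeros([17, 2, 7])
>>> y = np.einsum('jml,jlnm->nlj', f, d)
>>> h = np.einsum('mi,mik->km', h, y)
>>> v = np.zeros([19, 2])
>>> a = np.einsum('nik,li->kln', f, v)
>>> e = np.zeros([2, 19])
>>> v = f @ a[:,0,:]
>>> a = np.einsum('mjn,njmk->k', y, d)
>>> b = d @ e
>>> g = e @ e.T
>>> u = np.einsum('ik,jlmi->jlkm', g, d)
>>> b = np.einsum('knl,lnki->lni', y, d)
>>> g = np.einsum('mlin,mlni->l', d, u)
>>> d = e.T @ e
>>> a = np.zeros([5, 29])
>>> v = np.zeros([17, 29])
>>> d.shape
(19, 19)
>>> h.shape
(17, 5)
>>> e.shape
(2, 19)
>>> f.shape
(17, 2, 7)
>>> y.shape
(5, 7, 17)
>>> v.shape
(17, 29)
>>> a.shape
(5, 29)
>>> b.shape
(17, 7, 2)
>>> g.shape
(7,)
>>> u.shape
(17, 7, 2, 5)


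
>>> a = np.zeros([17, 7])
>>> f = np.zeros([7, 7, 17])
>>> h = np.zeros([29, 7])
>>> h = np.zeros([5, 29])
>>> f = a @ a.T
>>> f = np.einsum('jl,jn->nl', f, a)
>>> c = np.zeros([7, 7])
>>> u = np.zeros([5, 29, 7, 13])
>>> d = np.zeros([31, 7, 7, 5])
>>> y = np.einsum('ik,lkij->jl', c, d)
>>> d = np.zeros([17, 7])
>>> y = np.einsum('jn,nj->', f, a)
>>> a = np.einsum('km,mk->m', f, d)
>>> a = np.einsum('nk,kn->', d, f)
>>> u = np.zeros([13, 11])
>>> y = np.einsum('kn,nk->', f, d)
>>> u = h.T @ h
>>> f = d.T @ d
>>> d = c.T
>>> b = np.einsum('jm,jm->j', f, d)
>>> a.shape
()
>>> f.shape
(7, 7)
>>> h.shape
(5, 29)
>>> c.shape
(7, 7)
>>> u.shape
(29, 29)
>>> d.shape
(7, 7)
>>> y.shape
()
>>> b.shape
(7,)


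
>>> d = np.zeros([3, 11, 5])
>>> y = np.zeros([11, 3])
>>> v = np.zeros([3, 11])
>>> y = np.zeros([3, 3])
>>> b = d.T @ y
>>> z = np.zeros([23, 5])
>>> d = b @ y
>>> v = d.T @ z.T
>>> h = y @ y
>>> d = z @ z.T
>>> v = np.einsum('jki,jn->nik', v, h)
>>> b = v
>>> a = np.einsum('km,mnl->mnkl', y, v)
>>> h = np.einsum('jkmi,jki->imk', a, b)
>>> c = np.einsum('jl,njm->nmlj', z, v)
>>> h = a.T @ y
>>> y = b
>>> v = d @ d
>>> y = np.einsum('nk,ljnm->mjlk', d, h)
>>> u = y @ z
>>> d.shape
(23, 23)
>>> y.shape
(3, 3, 11, 23)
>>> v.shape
(23, 23)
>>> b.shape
(3, 23, 11)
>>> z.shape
(23, 5)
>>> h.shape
(11, 3, 23, 3)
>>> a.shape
(3, 23, 3, 11)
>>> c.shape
(3, 11, 5, 23)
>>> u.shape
(3, 3, 11, 5)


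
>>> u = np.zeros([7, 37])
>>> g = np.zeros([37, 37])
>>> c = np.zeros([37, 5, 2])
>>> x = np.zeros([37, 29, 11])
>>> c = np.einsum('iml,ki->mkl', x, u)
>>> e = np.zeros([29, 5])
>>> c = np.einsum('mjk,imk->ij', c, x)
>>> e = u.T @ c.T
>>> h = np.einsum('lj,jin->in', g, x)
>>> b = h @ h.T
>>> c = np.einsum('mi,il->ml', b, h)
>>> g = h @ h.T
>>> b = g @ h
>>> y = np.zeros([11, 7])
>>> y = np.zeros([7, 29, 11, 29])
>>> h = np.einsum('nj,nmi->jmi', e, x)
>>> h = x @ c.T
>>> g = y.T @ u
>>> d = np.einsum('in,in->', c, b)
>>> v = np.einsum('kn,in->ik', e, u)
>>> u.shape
(7, 37)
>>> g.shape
(29, 11, 29, 37)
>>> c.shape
(29, 11)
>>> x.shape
(37, 29, 11)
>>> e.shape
(37, 37)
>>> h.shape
(37, 29, 29)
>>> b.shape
(29, 11)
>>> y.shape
(7, 29, 11, 29)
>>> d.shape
()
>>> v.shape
(7, 37)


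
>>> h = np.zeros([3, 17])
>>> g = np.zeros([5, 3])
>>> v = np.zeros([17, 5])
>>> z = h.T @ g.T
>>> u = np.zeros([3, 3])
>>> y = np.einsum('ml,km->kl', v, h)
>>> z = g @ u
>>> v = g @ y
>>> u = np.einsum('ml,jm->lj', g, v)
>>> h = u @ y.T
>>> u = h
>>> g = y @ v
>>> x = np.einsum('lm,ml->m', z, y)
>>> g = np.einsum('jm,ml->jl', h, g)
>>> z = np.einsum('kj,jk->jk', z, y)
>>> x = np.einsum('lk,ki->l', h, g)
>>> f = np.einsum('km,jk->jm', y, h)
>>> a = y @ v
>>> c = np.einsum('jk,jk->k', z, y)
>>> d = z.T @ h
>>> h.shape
(3, 3)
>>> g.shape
(3, 5)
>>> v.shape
(5, 5)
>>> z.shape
(3, 5)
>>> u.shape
(3, 3)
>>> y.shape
(3, 5)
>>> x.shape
(3,)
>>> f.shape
(3, 5)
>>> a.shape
(3, 5)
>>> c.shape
(5,)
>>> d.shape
(5, 3)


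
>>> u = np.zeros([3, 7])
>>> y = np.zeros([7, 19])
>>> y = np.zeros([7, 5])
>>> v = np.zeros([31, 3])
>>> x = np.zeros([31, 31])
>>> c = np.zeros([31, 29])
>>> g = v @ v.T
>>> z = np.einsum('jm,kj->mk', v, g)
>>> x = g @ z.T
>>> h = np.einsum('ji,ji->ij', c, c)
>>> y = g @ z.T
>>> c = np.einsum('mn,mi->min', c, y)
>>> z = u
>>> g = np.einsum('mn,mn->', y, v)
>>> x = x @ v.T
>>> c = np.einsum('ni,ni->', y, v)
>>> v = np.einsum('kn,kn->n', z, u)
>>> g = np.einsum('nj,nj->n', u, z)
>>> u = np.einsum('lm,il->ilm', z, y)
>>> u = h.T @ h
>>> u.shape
(31, 31)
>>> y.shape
(31, 3)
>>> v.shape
(7,)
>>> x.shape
(31, 31)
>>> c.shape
()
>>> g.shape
(3,)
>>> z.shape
(3, 7)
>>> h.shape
(29, 31)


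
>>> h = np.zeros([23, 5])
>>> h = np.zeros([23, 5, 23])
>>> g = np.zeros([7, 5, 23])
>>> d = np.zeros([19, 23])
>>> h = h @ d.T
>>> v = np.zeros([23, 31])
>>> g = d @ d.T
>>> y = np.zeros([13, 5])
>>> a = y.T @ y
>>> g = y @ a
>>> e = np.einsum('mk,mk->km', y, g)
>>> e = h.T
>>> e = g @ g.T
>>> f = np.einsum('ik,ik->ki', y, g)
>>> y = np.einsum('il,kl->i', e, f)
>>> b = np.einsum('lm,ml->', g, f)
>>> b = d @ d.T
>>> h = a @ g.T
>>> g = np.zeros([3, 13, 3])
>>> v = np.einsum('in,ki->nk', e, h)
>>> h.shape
(5, 13)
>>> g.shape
(3, 13, 3)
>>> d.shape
(19, 23)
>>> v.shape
(13, 5)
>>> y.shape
(13,)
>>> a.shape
(5, 5)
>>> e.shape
(13, 13)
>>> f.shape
(5, 13)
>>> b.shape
(19, 19)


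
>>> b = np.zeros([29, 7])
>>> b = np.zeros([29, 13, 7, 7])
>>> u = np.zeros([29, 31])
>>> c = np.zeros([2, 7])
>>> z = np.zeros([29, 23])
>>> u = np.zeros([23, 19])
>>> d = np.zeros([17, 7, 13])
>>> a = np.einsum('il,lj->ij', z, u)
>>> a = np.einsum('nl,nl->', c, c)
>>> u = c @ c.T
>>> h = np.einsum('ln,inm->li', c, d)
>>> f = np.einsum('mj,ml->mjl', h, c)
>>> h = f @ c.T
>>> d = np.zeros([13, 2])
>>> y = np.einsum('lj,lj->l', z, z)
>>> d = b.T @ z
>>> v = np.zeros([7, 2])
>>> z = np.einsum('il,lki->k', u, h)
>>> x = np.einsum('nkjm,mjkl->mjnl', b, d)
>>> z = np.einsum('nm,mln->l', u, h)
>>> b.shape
(29, 13, 7, 7)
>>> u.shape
(2, 2)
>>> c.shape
(2, 7)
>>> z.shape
(17,)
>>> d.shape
(7, 7, 13, 23)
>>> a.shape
()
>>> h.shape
(2, 17, 2)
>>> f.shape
(2, 17, 7)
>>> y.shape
(29,)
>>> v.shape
(7, 2)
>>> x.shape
(7, 7, 29, 23)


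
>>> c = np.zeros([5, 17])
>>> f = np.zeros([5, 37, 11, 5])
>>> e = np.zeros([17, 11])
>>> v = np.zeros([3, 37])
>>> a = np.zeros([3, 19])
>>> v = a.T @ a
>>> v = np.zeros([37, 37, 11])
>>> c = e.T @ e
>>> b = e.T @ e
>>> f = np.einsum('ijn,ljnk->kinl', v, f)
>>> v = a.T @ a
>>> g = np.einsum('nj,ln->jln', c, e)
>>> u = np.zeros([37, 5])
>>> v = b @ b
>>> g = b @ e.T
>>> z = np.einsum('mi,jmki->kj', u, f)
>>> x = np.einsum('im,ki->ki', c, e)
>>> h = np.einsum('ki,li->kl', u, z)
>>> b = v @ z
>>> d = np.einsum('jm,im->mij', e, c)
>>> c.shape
(11, 11)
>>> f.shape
(5, 37, 11, 5)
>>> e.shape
(17, 11)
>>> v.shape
(11, 11)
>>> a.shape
(3, 19)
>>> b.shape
(11, 5)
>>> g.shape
(11, 17)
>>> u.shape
(37, 5)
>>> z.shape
(11, 5)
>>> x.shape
(17, 11)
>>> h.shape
(37, 11)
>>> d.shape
(11, 11, 17)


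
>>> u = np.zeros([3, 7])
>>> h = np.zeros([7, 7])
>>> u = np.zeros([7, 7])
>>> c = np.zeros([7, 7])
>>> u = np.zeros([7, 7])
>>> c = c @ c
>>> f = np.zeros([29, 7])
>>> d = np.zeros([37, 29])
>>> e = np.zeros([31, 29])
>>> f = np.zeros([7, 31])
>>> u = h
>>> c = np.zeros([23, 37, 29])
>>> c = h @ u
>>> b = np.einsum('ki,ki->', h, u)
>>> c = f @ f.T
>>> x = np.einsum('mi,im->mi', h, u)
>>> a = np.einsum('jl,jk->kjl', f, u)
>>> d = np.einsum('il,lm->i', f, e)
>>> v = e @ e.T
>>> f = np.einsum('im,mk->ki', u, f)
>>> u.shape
(7, 7)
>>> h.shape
(7, 7)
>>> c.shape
(7, 7)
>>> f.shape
(31, 7)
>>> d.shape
(7,)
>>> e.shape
(31, 29)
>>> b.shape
()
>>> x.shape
(7, 7)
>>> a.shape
(7, 7, 31)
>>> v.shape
(31, 31)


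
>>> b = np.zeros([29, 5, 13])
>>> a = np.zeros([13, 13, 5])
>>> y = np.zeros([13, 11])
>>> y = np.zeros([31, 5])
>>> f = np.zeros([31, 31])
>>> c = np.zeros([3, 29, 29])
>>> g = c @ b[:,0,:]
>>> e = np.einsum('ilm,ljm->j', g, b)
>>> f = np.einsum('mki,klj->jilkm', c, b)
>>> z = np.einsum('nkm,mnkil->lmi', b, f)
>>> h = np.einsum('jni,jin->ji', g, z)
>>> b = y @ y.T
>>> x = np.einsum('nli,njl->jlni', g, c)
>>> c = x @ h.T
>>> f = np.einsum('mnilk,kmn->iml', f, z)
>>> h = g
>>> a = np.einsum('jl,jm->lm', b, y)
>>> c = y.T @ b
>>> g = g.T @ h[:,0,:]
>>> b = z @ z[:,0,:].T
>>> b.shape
(3, 13, 3)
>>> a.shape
(31, 5)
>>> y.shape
(31, 5)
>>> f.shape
(5, 13, 29)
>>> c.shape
(5, 31)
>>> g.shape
(13, 29, 13)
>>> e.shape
(5,)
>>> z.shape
(3, 13, 29)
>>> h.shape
(3, 29, 13)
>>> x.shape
(29, 29, 3, 13)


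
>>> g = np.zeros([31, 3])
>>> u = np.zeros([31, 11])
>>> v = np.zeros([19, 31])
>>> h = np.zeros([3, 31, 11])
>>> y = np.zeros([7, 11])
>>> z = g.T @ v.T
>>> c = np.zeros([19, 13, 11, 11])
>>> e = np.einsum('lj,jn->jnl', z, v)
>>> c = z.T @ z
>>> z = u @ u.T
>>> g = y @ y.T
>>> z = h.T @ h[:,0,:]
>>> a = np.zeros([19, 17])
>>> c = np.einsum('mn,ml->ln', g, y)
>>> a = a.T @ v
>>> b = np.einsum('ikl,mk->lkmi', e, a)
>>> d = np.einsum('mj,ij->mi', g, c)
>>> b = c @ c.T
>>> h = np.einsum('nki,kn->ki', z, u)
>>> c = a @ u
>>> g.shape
(7, 7)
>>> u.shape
(31, 11)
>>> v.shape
(19, 31)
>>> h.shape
(31, 11)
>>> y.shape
(7, 11)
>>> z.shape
(11, 31, 11)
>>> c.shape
(17, 11)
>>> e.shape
(19, 31, 3)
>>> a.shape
(17, 31)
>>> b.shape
(11, 11)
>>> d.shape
(7, 11)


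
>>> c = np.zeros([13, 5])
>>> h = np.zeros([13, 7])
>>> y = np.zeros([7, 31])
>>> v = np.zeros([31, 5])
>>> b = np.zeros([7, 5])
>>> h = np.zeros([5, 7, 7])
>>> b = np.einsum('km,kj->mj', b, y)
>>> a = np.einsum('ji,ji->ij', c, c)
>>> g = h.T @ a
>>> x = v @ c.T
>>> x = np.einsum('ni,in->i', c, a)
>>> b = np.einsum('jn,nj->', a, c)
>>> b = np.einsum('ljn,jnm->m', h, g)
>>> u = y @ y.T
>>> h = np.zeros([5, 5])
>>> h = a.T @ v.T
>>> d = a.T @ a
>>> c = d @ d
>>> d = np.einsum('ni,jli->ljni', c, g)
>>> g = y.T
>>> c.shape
(13, 13)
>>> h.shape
(13, 31)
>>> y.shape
(7, 31)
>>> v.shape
(31, 5)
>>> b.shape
(13,)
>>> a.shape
(5, 13)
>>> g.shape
(31, 7)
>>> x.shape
(5,)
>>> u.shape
(7, 7)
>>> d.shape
(7, 7, 13, 13)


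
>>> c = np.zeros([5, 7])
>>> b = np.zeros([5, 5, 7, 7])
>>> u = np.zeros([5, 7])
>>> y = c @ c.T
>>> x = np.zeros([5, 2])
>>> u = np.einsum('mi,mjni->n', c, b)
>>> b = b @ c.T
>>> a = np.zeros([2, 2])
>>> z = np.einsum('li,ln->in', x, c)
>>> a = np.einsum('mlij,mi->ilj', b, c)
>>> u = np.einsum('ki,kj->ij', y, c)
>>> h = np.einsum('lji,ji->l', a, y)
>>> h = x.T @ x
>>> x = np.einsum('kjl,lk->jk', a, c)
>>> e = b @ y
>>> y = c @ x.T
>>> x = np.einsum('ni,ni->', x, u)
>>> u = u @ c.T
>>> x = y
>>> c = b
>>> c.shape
(5, 5, 7, 5)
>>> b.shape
(5, 5, 7, 5)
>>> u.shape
(5, 5)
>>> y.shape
(5, 5)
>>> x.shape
(5, 5)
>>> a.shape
(7, 5, 5)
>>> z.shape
(2, 7)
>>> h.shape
(2, 2)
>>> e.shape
(5, 5, 7, 5)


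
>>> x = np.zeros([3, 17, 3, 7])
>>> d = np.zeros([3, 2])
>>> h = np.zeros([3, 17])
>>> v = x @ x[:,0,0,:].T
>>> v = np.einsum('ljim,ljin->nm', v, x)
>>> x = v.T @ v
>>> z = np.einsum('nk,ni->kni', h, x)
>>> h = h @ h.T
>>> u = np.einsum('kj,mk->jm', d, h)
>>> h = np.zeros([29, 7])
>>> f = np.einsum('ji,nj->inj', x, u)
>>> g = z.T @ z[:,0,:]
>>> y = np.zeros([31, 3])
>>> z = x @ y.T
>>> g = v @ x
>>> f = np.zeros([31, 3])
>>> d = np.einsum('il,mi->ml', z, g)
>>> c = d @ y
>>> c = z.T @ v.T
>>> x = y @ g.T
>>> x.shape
(31, 7)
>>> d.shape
(7, 31)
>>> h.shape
(29, 7)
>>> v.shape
(7, 3)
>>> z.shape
(3, 31)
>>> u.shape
(2, 3)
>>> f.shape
(31, 3)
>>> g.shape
(7, 3)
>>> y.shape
(31, 3)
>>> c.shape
(31, 7)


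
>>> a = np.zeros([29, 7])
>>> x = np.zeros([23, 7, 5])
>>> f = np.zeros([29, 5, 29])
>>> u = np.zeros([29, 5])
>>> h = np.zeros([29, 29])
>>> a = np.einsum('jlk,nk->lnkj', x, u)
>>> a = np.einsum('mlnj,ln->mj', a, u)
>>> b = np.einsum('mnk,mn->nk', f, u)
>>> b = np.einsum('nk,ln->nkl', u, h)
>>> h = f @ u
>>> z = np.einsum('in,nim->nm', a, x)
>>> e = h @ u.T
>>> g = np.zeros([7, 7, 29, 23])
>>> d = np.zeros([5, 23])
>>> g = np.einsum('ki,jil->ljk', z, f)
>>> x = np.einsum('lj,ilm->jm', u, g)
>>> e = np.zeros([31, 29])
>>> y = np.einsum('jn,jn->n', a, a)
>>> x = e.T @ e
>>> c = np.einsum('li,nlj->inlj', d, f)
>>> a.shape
(7, 23)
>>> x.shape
(29, 29)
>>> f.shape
(29, 5, 29)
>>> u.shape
(29, 5)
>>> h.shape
(29, 5, 5)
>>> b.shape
(29, 5, 29)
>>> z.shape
(23, 5)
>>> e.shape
(31, 29)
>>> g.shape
(29, 29, 23)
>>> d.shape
(5, 23)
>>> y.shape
(23,)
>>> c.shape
(23, 29, 5, 29)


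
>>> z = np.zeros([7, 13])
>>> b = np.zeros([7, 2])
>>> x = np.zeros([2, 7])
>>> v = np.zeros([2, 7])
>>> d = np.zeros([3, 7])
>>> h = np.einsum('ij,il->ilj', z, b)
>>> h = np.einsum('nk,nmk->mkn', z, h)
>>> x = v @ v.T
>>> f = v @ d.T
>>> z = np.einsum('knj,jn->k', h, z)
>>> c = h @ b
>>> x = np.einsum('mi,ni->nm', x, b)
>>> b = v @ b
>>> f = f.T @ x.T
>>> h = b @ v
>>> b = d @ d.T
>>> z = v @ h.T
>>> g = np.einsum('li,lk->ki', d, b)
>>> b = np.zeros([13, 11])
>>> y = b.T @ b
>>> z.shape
(2, 2)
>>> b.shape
(13, 11)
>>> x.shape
(7, 2)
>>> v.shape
(2, 7)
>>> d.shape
(3, 7)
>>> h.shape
(2, 7)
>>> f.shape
(3, 7)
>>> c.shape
(2, 13, 2)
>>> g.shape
(3, 7)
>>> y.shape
(11, 11)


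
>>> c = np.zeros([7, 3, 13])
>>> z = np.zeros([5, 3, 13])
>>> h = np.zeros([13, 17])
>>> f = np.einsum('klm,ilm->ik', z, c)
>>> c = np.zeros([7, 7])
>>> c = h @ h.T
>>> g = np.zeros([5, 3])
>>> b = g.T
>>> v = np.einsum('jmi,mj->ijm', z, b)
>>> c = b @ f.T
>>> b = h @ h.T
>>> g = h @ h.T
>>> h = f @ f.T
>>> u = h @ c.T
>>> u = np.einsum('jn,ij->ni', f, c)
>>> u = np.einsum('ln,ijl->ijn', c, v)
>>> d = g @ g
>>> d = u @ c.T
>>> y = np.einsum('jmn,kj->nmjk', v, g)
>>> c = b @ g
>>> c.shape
(13, 13)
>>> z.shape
(5, 3, 13)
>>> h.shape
(7, 7)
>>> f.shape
(7, 5)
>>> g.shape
(13, 13)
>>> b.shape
(13, 13)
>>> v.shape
(13, 5, 3)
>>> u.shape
(13, 5, 7)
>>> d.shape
(13, 5, 3)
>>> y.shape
(3, 5, 13, 13)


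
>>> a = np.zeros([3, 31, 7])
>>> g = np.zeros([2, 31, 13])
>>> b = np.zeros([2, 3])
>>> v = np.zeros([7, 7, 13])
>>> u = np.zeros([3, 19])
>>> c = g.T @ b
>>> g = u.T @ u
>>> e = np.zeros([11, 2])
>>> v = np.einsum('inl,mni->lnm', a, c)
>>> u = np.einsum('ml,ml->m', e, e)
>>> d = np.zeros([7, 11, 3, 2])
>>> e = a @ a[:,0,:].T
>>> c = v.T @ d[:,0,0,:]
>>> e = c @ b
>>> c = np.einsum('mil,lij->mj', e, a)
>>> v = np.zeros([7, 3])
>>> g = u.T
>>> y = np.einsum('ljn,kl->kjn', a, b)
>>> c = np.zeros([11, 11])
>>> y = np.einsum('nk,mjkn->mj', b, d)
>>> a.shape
(3, 31, 7)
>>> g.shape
(11,)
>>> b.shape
(2, 3)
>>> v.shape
(7, 3)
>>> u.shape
(11,)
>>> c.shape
(11, 11)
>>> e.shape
(13, 31, 3)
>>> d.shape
(7, 11, 3, 2)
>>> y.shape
(7, 11)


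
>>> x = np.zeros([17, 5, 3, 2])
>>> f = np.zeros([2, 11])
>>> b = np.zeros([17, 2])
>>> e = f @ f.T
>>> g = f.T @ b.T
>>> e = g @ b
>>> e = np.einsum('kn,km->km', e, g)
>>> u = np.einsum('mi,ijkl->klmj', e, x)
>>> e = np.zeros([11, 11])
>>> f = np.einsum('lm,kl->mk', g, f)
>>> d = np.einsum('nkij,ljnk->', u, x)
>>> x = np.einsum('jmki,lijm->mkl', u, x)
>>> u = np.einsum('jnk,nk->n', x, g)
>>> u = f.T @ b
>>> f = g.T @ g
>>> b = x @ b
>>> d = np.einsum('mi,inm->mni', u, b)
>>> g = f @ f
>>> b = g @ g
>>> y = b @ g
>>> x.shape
(2, 11, 17)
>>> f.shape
(17, 17)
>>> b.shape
(17, 17)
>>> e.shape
(11, 11)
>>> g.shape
(17, 17)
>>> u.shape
(2, 2)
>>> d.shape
(2, 11, 2)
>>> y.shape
(17, 17)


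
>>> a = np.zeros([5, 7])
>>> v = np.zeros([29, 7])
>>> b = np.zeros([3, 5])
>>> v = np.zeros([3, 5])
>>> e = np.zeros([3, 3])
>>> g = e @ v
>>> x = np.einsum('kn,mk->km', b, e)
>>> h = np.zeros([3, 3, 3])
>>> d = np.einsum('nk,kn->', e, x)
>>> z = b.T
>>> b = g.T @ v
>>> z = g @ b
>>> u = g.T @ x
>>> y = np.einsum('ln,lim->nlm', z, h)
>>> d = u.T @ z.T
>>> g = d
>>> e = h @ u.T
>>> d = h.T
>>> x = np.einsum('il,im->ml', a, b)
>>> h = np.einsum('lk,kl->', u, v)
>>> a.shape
(5, 7)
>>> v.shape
(3, 5)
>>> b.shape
(5, 5)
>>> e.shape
(3, 3, 5)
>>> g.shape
(3, 3)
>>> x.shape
(5, 7)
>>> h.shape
()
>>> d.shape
(3, 3, 3)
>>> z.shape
(3, 5)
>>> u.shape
(5, 3)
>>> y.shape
(5, 3, 3)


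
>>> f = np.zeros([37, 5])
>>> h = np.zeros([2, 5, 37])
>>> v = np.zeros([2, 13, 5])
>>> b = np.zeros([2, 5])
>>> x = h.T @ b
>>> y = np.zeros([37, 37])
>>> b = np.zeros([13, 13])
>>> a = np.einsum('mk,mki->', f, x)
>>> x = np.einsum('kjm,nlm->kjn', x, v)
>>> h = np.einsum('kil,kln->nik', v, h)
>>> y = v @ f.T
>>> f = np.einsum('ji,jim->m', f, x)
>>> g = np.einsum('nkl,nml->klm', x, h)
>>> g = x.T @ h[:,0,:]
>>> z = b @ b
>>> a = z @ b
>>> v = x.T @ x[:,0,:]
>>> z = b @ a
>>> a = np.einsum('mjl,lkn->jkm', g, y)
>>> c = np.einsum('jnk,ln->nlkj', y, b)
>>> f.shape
(2,)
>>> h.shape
(37, 13, 2)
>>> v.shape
(2, 5, 2)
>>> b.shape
(13, 13)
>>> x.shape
(37, 5, 2)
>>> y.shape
(2, 13, 37)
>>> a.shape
(5, 13, 2)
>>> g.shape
(2, 5, 2)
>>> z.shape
(13, 13)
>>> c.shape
(13, 13, 37, 2)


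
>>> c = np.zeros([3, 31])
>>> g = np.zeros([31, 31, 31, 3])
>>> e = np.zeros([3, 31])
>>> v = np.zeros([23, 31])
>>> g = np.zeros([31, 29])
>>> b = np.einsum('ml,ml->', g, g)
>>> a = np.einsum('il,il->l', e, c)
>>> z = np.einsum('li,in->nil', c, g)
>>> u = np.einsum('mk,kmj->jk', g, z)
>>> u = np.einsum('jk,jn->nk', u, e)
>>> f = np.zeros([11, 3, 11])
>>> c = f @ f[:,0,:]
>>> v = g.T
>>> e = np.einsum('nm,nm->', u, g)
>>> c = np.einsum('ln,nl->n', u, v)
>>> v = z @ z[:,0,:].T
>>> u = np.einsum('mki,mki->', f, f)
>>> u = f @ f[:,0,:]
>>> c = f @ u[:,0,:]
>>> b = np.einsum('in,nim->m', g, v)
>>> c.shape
(11, 3, 11)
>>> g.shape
(31, 29)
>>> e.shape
()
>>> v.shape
(29, 31, 29)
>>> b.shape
(29,)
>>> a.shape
(31,)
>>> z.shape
(29, 31, 3)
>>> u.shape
(11, 3, 11)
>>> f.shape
(11, 3, 11)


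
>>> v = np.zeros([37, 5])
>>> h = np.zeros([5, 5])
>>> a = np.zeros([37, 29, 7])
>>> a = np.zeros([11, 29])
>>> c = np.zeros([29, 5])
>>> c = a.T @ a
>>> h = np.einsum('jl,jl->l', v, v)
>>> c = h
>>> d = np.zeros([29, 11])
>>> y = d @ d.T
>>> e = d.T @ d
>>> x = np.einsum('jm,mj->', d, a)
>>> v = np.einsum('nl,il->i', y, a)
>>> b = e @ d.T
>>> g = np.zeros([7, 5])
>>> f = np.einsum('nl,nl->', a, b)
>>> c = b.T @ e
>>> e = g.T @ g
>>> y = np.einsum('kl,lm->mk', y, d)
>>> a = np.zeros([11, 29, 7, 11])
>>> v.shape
(11,)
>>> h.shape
(5,)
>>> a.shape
(11, 29, 7, 11)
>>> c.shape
(29, 11)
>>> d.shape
(29, 11)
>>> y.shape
(11, 29)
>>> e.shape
(5, 5)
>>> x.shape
()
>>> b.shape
(11, 29)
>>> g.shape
(7, 5)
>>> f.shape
()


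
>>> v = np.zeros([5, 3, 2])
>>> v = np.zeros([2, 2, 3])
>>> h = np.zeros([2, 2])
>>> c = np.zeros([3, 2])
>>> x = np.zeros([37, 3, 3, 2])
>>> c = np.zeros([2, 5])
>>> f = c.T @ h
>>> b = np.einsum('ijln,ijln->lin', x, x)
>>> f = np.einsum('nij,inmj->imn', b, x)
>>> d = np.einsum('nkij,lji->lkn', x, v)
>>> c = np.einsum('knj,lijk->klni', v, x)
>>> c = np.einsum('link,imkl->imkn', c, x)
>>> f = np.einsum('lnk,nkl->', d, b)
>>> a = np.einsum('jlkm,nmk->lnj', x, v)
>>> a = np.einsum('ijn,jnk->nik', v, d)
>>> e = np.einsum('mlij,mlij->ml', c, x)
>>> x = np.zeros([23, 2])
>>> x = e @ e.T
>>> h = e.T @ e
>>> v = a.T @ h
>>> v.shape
(37, 2, 3)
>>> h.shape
(3, 3)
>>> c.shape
(37, 3, 3, 2)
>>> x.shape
(37, 37)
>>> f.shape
()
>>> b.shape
(3, 37, 2)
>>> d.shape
(2, 3, 37)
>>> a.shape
(3, 2, 37)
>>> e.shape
(37, 3)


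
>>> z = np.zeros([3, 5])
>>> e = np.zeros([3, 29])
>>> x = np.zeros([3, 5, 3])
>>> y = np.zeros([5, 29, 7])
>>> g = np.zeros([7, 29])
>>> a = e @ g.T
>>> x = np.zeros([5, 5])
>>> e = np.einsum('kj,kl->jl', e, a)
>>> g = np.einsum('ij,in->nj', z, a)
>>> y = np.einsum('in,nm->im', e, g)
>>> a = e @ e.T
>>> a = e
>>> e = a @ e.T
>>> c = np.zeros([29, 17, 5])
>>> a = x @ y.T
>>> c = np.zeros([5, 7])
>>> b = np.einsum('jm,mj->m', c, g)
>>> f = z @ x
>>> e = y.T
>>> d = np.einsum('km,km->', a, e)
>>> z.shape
(3, 5)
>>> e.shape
(5, 29)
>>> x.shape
(5, 5)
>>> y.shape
(29, 5)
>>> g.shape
(7, 5)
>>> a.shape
(5, 29)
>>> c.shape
(5, 7)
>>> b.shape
(7,)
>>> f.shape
(3, 5)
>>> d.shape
()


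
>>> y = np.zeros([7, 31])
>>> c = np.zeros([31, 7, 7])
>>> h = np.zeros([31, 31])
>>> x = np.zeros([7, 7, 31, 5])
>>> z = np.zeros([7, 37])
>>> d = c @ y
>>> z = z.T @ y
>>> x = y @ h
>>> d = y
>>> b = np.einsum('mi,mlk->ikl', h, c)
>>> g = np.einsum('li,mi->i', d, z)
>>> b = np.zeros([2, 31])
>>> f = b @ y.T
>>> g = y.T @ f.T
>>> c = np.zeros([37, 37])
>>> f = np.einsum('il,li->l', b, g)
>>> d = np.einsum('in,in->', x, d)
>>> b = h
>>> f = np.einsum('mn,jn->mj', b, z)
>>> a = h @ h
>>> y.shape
(7, 31)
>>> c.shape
(37, 37)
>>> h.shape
(31, 31)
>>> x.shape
(7, 31)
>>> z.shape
(37, 31)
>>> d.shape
()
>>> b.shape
(31, 31)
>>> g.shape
(31, 2)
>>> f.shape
(31, 37)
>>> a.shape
(31, 31)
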